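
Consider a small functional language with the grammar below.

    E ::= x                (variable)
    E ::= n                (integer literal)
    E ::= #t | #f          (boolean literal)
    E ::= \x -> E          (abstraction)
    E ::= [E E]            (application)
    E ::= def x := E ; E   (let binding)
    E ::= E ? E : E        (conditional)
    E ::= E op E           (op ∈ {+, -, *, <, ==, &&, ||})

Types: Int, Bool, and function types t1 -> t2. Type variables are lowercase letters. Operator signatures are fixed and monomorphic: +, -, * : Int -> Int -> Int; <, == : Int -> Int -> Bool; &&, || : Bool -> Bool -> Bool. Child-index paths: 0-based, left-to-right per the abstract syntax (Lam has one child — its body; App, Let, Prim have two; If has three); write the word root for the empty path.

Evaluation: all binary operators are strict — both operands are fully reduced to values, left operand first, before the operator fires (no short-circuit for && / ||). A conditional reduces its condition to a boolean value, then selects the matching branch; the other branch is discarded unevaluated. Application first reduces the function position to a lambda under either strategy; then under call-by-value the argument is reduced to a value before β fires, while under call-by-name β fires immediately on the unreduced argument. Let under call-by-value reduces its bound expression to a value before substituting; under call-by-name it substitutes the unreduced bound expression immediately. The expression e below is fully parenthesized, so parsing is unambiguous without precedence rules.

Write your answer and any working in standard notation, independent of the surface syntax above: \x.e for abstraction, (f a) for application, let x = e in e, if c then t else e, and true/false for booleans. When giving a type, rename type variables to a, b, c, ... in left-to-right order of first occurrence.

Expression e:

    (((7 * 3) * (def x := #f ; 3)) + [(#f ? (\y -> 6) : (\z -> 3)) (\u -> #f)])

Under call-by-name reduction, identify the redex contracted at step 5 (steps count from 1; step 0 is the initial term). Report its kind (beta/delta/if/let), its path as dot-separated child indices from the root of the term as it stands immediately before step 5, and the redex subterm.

Answer: beta at 1 : ((\z.3) (\u.false))

Derivation:
step 0: (((7 * 3) * (let x = false in 3)) + ((if false then (\y.6) else (\z.3)) (\u.false)))
step 1: [delta@0.0] ((21 * (let x = false in 3)) + ((if false then (\y.6) else (\z.3)) (\u.false)))
step 2: [let@0.1] ((21 * 3) + ((if false then (\y.6) else (\z.3)) (\u.false)))
step 3: [delta@0] (63 + ((if false then (\y.6) else (\z.3)) (\u.false)))
step 4: [if@1.0] (63 + ((\z.3) (\u.false)))
step 5: [beta@1] (63 + 3)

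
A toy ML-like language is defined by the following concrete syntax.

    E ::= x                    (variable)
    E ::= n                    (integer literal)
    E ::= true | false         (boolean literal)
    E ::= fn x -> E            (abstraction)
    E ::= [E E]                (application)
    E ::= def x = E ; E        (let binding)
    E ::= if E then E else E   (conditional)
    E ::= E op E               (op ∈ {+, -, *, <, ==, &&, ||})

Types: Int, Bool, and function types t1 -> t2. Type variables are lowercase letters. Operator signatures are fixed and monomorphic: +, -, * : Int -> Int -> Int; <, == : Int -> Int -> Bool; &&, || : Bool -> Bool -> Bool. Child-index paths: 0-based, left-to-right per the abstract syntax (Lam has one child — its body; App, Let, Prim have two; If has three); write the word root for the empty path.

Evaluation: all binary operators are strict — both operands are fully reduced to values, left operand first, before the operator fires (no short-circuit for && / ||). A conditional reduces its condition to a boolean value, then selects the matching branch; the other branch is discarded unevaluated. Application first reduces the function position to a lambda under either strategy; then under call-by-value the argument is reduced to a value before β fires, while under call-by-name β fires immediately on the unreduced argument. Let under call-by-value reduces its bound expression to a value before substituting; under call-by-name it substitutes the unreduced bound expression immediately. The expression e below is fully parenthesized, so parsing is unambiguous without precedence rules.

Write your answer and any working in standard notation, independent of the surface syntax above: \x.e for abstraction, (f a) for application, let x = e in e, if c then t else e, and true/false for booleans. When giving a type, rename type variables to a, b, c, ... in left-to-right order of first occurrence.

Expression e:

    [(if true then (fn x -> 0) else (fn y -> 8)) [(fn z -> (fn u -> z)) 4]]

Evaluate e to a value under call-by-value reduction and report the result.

Answer: 0

Working:
step 0: ((if true then (\x.0) else (\y.8)) ((\z.(\u.z)) 4))
step 1: [if@0] ((\x.0) ((\z.(\u.z)) 4))
step 2: [beta@1] ((\x.0) (\u.4))
step 3: [beta@root] 0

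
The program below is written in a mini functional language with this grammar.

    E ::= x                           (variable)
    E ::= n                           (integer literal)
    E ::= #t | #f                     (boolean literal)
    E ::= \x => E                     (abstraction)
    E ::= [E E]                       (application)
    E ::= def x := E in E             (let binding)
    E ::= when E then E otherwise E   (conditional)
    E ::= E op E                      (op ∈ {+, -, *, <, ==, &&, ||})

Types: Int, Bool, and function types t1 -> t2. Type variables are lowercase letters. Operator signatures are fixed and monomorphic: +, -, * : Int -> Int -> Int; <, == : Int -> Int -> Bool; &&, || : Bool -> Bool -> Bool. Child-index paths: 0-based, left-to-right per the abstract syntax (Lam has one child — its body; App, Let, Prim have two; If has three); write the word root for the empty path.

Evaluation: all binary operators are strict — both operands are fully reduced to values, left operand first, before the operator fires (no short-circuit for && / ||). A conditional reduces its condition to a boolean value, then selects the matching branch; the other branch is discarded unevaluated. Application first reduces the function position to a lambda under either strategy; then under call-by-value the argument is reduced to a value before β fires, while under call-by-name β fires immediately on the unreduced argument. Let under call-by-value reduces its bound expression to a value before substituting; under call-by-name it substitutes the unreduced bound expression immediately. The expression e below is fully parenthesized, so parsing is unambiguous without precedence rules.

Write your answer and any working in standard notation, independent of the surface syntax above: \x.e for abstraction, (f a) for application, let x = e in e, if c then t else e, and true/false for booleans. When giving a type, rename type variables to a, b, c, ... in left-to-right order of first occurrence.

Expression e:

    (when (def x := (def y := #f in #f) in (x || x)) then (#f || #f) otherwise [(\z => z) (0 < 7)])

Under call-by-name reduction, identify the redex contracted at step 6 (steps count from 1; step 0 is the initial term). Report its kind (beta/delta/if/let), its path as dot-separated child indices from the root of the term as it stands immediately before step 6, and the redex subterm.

Answer: beta at root : ((\z.z) (0 < 7))

Derivation:
step 0: (if (let x = (let y = false in false) in (x || x)) then (false || false) else ((\z.z) (0 < 7)))
step 1: [let@0] (if ((let y = false in false) || (let y = false in false)) then (false || false) else ((\z.z) (0 < 7)))
step 2: [let@0.0] (if (false || (let y = false in false)) then (false || false) else ((\z.z) (0 < 7)))
step 3: [let@0.1] (if (false || false) then (false || false) else ((\z.z) (0 < 7)))
step 4: [delta@0] (if false then (false || false) else ((\z.z) (0 < 7)))
step 5: [if@root] ((\z.z) (0 < 7))
step 6: [beta@root] (0 < 7)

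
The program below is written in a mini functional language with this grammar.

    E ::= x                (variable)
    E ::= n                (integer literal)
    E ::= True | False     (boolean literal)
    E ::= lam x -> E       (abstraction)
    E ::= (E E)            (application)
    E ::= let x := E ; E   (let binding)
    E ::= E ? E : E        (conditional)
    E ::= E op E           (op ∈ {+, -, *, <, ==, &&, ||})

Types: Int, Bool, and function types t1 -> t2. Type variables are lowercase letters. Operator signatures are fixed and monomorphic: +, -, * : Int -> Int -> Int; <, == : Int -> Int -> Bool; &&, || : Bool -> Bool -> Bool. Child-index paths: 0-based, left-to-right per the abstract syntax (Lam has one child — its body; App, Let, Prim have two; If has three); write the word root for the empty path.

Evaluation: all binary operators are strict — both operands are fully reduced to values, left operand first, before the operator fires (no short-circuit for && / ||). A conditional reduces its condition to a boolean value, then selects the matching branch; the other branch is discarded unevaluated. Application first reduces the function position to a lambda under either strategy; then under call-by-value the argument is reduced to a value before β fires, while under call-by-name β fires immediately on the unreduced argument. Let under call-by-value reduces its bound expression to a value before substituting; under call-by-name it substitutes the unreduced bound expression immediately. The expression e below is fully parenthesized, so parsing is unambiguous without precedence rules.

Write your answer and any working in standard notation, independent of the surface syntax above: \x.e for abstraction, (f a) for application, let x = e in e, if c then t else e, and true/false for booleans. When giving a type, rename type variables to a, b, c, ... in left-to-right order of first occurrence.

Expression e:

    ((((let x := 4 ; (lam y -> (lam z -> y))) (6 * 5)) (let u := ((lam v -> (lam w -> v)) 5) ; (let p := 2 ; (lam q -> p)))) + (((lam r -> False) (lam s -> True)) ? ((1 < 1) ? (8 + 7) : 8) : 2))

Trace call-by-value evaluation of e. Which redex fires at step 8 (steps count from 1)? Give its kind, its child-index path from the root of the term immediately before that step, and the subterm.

Answer: beta at 1.0 : ((\r.false) (\s.true))

Trace:
step 0: ((((let x = 4 in (\y.(\z.y))) (6 * 5)) (let u = ((\v.(\w.v)) 5) in (let p = 2 in (\q.p)))) + (if ((\r.false) (\s.true)) then (if (1 < 1) then (8 + 7) else 8) else 2))
step 1: [let@0.0.0] ((((\y.(\z.y)) (6 * 5)) (let u = ((\v.(\w.v)) 5) in (let p = 2 in (\q.p)))) + (if ((\r.false) (\s.true)) then (if (1 < 1) then (8 + 7) else 8) else 2))
step 2: [delta@0.0.1] ((((\y.(\z.y)) 30) (let u = ((\v.(\w.v)) 5) in (let p = 2 in (\q.p)))) + (if ((\r.false) (\s.true)) then (if (1 < 1) then (8 + 7) else 8) else 2))
step 3: [beta@0.0] (((\z.30) (let u = ((\v.(\w.v)) 5) in (let p = 2 in (\q.p)))) + (if ((\r.false) (\s.true)) then (if (1 < 1) then (8 + 7) else 8) else 2))
step 4: [beta@0.1.0] (((\z.30) (let u = (\w.5) in (let p = 2 in (\q.p)))) + (if ((\r.false) (\s.true)) then (if (1 < 1) then (8 + 7) else 8) else 2))
step 5: [let@0.1] (((\z.30) (let p = 2 in (\q.p))) + (if ((\r.false) (\s.true)) then (if (1 < 1) then (8 + 7) else 8) else 2))
step 6: [let@0.1] (((\z.30) (\q.2)) + (if ((\r.false) (\s.true)) then (if (1 < 1) then (8 + 7) else 8) else 2))
step 7: [beta@0] (30 + (if ((\r.false) (\s.true)) then (if (1 < 1) then (8 + 7) else 8) else 2))
step 8: [beta@1.0] (30 + (if false then (if (1 < 1) then (8 + 7) else 8) else 2))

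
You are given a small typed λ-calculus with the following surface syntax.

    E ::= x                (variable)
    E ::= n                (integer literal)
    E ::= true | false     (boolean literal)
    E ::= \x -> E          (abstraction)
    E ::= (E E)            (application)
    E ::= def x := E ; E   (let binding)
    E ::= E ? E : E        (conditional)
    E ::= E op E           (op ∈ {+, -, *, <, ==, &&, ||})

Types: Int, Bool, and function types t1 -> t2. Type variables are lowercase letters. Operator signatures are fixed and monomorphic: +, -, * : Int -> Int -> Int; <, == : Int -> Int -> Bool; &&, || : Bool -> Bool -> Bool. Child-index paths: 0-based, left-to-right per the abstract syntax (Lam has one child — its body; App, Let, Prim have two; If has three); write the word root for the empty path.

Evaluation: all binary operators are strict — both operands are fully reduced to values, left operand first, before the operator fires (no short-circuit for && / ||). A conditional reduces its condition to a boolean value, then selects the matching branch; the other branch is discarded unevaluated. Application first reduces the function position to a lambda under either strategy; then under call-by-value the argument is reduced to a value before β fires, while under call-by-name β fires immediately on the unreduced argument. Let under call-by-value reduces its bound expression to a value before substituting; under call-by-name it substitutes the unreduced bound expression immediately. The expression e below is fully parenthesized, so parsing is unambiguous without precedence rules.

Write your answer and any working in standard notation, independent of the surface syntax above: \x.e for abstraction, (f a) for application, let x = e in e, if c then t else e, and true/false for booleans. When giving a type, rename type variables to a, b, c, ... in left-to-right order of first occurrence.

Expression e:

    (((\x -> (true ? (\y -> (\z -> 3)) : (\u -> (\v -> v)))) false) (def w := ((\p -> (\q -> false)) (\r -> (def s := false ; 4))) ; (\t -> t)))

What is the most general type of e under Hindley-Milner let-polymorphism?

Trace:
  unify Bool ~ Bool
\z._ : c -> Int
\y._ : b -> c -> Int
v : e
\v._ : e -> e
\u._ : d -> e -> e
  unify b -> c -> Int ~ d -> e -> e
  unify b ~ d
  unify c -> Int ~ e -> e
  unify c ~ e
  unify Int ~ e
\x._ : a -> d -> Int -> Int
  unify a -> d -> Int -> Int ~ Bool -> f
  unify a ~ Bool
  unify d -> Int -> Int ~ f
_ _ : d -> Int -> Int
\q._ : h -> Bool
\p._ : g -> h -> Bool
let s : Bool
\r._ : i -> Int
  unify g -> h -> Bool ~ (i -> Int) -> j
  unify g ~ i -> Int
  unify h -> Bool ~ j
_ _ : h -> Bool
let w : forall. h -> Bool
t : k
\t._ : k -> k
  unify d -> Int -> Int ~ (k -> k) -> l
  unify d ~ k -> k
  unify Int -> Int ~ l
_ _ : Int -> Int

Answer: Int -> Int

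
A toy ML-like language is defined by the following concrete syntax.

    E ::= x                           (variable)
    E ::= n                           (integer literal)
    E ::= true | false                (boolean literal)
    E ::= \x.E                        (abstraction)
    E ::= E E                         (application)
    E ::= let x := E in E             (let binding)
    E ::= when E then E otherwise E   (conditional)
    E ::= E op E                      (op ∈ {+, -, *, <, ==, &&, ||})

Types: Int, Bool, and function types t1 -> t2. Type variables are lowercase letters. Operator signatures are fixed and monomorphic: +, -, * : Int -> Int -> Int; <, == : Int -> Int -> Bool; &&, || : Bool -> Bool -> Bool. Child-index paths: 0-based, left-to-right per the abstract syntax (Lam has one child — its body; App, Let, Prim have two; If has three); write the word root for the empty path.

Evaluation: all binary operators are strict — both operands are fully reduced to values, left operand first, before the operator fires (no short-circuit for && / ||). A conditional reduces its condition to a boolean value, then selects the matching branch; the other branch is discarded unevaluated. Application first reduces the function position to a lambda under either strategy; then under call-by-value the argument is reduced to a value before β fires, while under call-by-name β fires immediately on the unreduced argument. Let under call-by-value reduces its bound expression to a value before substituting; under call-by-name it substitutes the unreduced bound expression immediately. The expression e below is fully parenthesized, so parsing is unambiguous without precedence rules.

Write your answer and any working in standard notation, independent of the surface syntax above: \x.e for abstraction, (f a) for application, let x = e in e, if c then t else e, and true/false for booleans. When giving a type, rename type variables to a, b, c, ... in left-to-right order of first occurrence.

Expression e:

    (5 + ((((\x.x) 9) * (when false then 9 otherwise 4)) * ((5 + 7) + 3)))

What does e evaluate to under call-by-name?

Answer: 545

Working:
step 0: (5 + ((((\x.x) 9) * (if false then 9 else 4)) * ((5 + 7) + 3)))
step 1: [beta@1.0.0] (5 + ((9 * (if false then 9 else 4)) * ((5 + 7) + 3)))
step 2: [if@1.0.1] (5 + ((9 * 4) * ((5 + 7) + 3)))
step 3: [delta@1.0] (5 + (36 * ((5 + 7) + 3)))
step 4: [delta@1.1.0] (5 + (36 * (12 + 3)))
step 5: [delta@1.1] (5 + (36 * 15))
step 6: [delta@1] (5 + 540)
step 7: [delta@root] 545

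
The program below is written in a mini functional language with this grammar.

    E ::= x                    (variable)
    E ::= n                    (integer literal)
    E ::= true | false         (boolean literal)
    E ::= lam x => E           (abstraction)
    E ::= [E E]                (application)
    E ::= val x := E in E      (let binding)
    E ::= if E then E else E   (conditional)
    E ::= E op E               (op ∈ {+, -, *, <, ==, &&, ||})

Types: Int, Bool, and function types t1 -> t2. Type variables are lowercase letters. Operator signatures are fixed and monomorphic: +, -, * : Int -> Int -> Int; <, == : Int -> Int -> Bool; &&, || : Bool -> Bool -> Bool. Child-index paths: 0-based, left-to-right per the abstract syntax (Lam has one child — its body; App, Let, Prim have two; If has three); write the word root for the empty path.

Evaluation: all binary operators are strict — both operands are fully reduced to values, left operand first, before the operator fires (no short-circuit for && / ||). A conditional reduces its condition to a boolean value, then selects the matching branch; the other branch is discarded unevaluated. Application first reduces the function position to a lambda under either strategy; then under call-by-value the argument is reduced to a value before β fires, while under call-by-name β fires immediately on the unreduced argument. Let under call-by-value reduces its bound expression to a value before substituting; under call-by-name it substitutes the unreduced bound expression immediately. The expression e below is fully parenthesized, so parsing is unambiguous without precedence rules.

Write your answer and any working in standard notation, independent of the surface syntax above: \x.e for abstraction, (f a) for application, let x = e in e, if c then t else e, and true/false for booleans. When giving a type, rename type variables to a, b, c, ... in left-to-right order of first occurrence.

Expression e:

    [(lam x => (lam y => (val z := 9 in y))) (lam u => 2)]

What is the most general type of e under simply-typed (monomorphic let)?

Answer: a -> a

Trace:
let z : Int
y : b
\y._ : b -> b
\x._ : a -> b -> b
\u._ : c -> Int
  unify a -> b -> b ~ (c -> Int) -> d
  unify a ~ c -> Int
  unify b -> b ~ d
_ _ : b -> b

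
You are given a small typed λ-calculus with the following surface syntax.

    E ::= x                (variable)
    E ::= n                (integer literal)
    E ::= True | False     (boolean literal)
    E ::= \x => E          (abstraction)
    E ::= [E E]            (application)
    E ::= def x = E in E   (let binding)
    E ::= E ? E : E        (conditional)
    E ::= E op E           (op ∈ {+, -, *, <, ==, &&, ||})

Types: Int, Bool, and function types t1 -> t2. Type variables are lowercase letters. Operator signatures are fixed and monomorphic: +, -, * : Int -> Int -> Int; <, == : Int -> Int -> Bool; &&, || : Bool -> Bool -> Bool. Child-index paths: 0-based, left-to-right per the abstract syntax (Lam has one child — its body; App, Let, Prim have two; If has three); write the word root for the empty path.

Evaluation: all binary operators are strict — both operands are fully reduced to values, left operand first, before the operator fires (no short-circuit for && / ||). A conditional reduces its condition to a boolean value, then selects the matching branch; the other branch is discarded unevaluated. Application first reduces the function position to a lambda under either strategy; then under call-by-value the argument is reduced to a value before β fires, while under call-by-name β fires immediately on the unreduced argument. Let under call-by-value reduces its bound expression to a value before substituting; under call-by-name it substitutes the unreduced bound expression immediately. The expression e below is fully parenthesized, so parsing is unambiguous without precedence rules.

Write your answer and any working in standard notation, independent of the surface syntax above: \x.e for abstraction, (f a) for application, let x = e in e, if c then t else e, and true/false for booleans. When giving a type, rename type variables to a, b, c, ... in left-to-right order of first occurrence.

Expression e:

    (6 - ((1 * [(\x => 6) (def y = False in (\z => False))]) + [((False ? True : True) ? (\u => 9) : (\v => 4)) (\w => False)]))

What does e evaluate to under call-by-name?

Answer: -9

Trace:
step 0: (6 - ((1 * ((\x.6) (let y = false in (\z.false)))) + ((if (if false then true else true) then (\u.9) else (\v.4)) (\w.false))))
step 1: [beta@1.0.1] (6 - ((1 * 6) + ((if (if false then true else true) then (\u.9) else (\v.4)) (\w.false))))
step 2: [delta@1.0] (6 - (6 + ((if (if false then true else true) then (\u.9) else (\v.4)) (\w.false))))
step 3: [if@1.1.0.0] (6 - (6 + ((if true then (\u.9) else (\v.4)) (\w.false))))
step 4: [if@1.1.0] (6 - (6 + ((\u.9) (\w.false))))
step 5: [beta@1.1] (6 - (6 + 9))
step 6: [delta@1] (6 - 15)
step 7: [delta@root] -9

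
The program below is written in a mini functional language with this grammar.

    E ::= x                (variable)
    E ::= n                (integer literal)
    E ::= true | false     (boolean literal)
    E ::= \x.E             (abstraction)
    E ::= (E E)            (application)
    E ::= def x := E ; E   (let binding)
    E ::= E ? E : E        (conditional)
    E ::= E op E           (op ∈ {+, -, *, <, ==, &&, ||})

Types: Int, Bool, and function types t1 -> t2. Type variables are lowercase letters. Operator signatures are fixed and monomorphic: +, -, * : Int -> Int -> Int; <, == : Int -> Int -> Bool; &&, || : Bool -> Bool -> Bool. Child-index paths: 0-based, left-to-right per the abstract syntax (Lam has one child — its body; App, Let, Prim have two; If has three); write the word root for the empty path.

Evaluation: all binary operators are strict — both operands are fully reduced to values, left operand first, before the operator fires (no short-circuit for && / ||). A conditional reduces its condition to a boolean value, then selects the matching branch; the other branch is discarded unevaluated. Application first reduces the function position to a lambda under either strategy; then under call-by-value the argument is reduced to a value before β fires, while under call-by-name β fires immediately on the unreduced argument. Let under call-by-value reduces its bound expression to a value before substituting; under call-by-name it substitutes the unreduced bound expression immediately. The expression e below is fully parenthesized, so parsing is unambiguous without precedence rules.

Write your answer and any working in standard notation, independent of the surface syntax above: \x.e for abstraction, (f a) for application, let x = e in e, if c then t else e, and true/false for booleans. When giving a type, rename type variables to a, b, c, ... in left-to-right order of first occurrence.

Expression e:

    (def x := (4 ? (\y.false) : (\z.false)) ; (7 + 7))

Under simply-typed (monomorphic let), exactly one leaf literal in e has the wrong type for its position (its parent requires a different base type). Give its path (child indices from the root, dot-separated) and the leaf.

Working:
  unify Int ~ Bool
  FAIL: mismatch Int ~ Bool

Answer: 0.0 : 4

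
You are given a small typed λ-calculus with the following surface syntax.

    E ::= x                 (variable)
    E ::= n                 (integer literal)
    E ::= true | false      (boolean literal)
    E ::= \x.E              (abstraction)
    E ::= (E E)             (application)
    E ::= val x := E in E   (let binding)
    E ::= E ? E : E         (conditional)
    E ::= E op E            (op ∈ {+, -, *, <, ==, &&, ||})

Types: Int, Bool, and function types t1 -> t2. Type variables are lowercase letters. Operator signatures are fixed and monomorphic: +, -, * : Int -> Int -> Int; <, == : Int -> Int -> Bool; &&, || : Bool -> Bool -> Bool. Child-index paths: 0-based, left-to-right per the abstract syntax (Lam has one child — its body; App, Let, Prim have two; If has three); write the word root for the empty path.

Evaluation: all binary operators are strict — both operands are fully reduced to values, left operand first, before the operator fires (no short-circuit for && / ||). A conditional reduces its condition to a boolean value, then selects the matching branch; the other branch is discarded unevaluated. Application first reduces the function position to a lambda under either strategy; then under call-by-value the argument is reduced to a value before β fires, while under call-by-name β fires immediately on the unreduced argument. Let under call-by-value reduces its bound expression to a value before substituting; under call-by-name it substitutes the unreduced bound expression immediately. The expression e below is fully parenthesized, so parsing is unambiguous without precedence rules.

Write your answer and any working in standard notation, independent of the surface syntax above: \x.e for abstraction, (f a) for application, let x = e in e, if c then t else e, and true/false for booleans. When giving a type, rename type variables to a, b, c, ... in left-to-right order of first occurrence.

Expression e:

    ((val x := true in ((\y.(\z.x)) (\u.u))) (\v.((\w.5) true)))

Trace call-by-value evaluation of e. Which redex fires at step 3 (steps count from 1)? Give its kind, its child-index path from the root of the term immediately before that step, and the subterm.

Derivation:
step 0: ((let x = true in ((\y.(\z.x)) (\u.u))) (\v.((\w.5) true)))
step 1: [let@0] (((\y.(\z.true)) (\u.u)) (\v.((\w.5) true)))
step 2: [beta@0] ((\z.true) (\v.((\w.5) true)))
step 3: [beta@root] true

Answer: beta at root : ((\z.true) (\v.((\w.5) true)))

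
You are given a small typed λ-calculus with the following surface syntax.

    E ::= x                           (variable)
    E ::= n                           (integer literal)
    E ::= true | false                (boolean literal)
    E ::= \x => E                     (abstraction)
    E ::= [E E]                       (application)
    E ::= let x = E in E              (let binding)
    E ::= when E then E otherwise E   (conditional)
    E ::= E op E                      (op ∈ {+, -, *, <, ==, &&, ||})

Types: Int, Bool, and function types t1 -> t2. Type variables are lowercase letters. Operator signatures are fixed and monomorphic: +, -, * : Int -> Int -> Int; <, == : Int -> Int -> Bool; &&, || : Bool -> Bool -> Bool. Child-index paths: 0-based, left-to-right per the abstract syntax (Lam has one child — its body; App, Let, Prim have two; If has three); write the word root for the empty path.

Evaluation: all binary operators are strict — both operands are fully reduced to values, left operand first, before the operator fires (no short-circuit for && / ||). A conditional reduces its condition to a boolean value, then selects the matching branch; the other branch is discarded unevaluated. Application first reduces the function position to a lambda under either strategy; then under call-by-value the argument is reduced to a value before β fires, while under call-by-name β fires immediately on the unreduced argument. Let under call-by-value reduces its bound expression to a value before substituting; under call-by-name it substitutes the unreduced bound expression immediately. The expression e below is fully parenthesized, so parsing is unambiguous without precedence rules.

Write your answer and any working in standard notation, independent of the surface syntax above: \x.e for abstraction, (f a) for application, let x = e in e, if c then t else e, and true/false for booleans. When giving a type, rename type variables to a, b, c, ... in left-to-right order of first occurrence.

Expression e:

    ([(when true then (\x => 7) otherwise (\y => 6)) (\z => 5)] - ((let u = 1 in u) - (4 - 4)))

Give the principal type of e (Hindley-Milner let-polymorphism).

Answer: Int

Derivation:
  unify Bool ~ Bool
\x._ : a -> Int
\y._ : b -> Int
  unify a -> Int ~ b -> Int
  unify a ~ b
  unify Int ~ Int
\z._ : c -> Int
  unify b -> Int ~ (c -> Int) -> d
  unify b ~ c -> Int
  unify Int ~ d
_ _ : Int
  unify Int ~ Int
let u : Int
u : Int
  unify Int ~ Int
  unify Int ~ Int
  unify Int ~ Int
  unify Int ~ Int
  unify Int ~ Int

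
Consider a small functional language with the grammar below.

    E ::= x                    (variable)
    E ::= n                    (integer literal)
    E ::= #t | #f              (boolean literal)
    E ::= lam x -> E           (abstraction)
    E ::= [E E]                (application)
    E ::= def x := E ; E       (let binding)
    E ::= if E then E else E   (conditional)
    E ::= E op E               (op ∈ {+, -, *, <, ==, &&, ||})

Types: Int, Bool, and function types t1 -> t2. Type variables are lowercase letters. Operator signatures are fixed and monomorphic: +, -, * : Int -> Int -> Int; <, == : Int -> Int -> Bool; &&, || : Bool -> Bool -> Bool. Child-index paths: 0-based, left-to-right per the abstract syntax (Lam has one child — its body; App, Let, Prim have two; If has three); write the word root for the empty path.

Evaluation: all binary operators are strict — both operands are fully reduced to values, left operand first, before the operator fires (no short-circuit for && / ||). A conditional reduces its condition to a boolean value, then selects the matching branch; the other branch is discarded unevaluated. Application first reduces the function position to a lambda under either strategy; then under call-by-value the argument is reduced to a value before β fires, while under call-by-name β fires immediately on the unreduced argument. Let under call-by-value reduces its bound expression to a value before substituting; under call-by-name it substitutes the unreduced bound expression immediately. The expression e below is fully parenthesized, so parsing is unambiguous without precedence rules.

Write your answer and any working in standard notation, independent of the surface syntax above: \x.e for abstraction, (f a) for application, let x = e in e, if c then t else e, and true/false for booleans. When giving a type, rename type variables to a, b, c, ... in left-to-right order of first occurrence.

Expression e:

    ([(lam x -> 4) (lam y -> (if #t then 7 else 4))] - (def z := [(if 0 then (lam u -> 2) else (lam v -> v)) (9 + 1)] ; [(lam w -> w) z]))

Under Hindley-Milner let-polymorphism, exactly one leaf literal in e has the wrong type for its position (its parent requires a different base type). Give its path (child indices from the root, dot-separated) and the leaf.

Answer: 1.0.0.0 : 0

Working:
\x._ : a -> Int
  unify Bool ~ Bool
  unify Int ~ Int
\y._ : b -> Int
  unify a -> Int ~ (b -> Int) -> c
  unify a ~ b -> Int
  unify Int ~ c
_ _ : Int
  unify Int ~ Int
  unify Int ~ Bool
  FAIL: mismatch Int ~ Bool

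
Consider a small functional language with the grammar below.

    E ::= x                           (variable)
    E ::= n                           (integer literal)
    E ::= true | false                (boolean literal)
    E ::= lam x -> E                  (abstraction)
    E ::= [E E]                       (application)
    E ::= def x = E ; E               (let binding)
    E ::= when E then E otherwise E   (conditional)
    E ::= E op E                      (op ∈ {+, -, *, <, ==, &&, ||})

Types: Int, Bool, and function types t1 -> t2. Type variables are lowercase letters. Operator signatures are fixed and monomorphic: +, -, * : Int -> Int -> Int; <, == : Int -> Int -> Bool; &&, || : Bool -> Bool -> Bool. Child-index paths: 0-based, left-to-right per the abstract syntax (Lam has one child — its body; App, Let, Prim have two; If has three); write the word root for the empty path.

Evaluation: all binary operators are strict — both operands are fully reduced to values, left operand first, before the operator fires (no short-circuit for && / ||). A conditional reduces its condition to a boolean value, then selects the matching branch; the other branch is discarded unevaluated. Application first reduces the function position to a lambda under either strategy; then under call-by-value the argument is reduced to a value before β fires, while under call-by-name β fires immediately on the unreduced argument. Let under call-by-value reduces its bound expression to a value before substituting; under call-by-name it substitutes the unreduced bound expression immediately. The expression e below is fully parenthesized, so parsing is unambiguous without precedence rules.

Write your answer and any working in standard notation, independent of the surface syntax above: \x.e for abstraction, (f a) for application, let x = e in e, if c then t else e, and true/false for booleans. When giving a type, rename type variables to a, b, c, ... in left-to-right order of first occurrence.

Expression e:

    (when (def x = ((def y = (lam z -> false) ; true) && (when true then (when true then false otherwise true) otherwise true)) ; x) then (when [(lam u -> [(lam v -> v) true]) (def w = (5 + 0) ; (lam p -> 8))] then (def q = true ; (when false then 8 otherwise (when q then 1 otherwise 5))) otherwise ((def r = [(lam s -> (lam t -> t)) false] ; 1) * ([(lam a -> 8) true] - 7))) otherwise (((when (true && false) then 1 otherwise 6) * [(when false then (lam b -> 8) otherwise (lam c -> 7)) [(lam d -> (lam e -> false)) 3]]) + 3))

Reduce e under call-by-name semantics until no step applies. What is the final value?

Trace:
step 0: (if (let x = ((let y = (\z.false) in true) && (if true then (if true then false else true) else true)) in x) then (if ((\u.((\v.v) true)) (let w = (5 + 0) in (\p.8))) then (let q = true in (if false then 8 else (if q then 1 else 5))) else ((let r = ((\s.(\t.t)) false) in 1) * (((\a.8) true) - 7))) else (((if (true && false) then 1 else 6) * ((if false then (\b.8) else (\c.7)) ((\d.(\e.false)) 3))) + 3))
step 1: [let@0] (if ((let y = (\z.false) in true) && (if true then (if true then false else true) else true)) then (if ((\u.((\v.v) true)) (let w = (5 + 0) in (\p.8))) then (let q = true in (if false then 8 else (if q then 1 else 5))) else ((let r = ((\s.(\t.t)) false) in 1) * (((\a.8) true) - 7))) else (((if (true && false) then 1 else 6) * ((if false then (\b.8) else (\c.7)) ((\d.(\e.false)) 3))) + 3))
step 2: [let@0.0] (if (true && (if true then (if true then false else true) else true)) then (if ((\u.((\v.v) true)) (let w = (5 + 0) in (\p.8))) then (let q = true in (if false then 8 else (if q then 1 else 5))) else ((let r = ((\s.(\t.t)) false) in 1) * (((\a.8) true) - 7))) else (((if (true && false) then 1 else 6) * ((if false then (\b.8) else (\c.7)) ((\d.(\e.false)) 3))) + 3))
step 3: [if@0.1] (if (true && (if true then false else true)) then (if ((\u.((\v.v) true)) (let w = (5 + 0) in (\p.8))) then (let q = true in (if false then 8 else (if q then 1 else 5))) else ((let r = ((\s.(\t.t)) false) in 1) * (((\a.8) true) - 7))) else (((if (true && false) then 1 else 6) * ((if false then (\b.8) else (\c.7)) ((\d.(\e.false)) 3))) + 3))
step 4: [if@0.1] (if (true && false) then (if ((\u.((\v.v) true)) (let w = (5 + 0) in (\p.8))) then (let q = true in (if false then 8 else (if q then 1 else 5))) else ((let r = ((\s.(\t.t)) false) in 1) * (((\a.8) true) - 7))) else (((if (true && false) then 1 else 6) * ((if false then (\b.8) else (\c.7)) ((\d.(\e.false)) 3))) + 3))
step 5: [delta@0] (if false then (if ((\u.((\v.v) true)) (let w = (5 + 0) in (\p.8))) then (let q = true in (if false then 8 else (if q then 1 else 5))) else ((let r = ((\s.(\t.t)) false) in 1) * (((\a.8) true) - 7))) else (((if (true && false) then 1 else 6) * ((if false then (\b.8) else (\c.7)) ((\d.(\e.false)) 3))) + 3))
step 6: [if@root] (((if (true && false) then 1 else 6) * ((if false then (\b.8) else (\c.7)) ((\d.(\e.false)) 3))) + 3)
step 7: [delta@0.0.0] (((if false then 1 else 6) * ((if false then (\b.8) else (\c.7)) ((\d.(\e.false)) 3))) + 3)
step 8: [if@0.0] ((6 * ((if false then (\b.8) else (\c.7)) ((\d.(\e.false)) 3))) + 3)
step 9: [if@0.1.0] ((6 * ((\c.7) ((\d.(\e.false)) 3))) + 3)
step 10: [beta@0.1] ((6 * 7) + 3)
step 11: [delta@0] (42 + 3)
step 12: [delta@root] 45

Answer: 45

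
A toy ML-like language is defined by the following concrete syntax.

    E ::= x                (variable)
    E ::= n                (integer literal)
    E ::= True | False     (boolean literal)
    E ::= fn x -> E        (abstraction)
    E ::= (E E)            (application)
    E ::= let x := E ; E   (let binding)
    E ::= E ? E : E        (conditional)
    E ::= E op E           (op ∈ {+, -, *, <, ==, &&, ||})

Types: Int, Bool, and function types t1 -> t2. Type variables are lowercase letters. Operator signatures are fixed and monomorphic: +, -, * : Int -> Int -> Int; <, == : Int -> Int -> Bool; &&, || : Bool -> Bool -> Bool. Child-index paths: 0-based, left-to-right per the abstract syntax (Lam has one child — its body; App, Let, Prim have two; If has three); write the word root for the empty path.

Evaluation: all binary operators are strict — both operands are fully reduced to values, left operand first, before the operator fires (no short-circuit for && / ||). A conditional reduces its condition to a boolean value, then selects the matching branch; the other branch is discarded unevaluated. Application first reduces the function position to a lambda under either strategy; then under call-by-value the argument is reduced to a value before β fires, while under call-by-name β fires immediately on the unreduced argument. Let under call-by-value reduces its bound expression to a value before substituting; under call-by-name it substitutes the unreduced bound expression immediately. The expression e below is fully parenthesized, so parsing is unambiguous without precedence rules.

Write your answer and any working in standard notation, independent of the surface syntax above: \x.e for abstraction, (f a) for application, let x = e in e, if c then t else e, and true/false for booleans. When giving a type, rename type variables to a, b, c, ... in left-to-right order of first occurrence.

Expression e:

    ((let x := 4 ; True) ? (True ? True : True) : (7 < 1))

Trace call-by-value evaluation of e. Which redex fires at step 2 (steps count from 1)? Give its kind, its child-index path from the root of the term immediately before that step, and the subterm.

Trace:
step 0: (if (let x = 4 in true) then (if true then true else true) else (7 < 1))
step 1: [let@0] (if true then (if true then true else true) else (7 < 1))
step 2: [if@root] (if true then true else true)

Answer: if at root : (if true then (if true then true else true) else (7 < 1))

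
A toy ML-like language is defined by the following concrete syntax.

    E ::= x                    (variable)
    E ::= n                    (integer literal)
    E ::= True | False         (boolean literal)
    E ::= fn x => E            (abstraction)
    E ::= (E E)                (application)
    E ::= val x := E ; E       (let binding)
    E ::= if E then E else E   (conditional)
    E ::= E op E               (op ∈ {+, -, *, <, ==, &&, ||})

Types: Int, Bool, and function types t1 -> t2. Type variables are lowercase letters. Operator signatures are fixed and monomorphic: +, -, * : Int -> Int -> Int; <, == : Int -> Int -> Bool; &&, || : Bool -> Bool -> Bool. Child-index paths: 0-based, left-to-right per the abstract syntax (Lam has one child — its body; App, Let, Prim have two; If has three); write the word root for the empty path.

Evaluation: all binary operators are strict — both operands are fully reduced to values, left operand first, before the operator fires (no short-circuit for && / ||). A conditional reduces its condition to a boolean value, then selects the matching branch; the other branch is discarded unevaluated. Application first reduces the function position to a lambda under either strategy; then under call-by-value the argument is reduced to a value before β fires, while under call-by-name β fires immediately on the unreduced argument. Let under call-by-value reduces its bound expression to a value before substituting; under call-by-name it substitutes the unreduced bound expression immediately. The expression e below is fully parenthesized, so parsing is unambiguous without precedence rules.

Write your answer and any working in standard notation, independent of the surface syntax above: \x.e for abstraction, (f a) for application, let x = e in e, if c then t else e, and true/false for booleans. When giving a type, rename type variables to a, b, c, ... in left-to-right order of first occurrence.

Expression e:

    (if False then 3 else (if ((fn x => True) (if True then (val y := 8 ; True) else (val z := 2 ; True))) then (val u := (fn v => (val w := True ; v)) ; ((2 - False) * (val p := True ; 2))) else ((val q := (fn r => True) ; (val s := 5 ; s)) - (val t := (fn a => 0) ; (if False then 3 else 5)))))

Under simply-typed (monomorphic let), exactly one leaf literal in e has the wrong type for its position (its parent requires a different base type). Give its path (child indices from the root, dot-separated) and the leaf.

Answer: 2.1.1.0.1 : false

Working:
  unify Bool ~ Bool
\x._ : a -> Bool
  unify Bool ~ Bool
let y : Int
let z : Int
  unify Bool ~ Bool
  unify a -> Bool ~ Bool -> b
  unify a ~ Bool
  unify Bool ~ b
_ _ : Bool
  unify Bool ~ Bool
let w : Bool
v : c
\v._ : c -> c
let u : c -> c
  unify Int ~ Int
  unify Bool ~ Int
  FAIL: mismatch Bool ~ Int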